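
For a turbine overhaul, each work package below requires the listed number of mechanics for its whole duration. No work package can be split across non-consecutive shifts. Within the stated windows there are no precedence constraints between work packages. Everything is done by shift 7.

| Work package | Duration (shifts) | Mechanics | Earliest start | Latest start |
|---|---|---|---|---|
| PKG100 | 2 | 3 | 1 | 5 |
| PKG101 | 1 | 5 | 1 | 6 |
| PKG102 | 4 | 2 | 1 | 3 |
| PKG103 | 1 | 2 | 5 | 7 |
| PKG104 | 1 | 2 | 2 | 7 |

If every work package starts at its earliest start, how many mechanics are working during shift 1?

10

At early start, shift 1 has: PKG100, PKG101, PKG102.
Demand: 3 + 5 + 2 = 10.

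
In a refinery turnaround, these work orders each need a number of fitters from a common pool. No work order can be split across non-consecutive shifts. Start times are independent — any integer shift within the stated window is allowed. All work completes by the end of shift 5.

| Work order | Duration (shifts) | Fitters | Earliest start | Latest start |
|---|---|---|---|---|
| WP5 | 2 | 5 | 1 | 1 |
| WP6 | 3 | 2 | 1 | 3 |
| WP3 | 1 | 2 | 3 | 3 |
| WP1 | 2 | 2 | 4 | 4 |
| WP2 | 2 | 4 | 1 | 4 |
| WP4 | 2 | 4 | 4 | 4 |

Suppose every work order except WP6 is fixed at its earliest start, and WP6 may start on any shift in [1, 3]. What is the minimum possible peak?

WP6@1: s1:11  s2:11  s3:4  s4:6  s5:6 → peak 11
WP6@2: s1:9  s2:11  s3:4  s4:8  s5:6 → peak 11
WP6@3: s1:9  s2:9  s3:4  s4:8  s5:8 → peak 9
Best is WP6@3, peak 9.

9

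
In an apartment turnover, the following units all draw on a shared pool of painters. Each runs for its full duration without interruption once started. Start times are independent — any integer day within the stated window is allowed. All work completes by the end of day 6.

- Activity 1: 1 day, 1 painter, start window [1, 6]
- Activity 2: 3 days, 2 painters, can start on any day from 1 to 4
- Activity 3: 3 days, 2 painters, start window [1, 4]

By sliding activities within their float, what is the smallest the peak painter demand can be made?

3

Early-start (Activity 1@1, Activity 2@1, Activity 3@1) gives peak 5: d1:5  d2:4  d3:4  d4:0  d5:0  d6:0.
Shift Activity 3→4.
Schedule Activity 1@1, Activity 2@1, Activity 3@4: d1:3  d2:2  d3:2  d4:2  d5:2  d6:2 — peak 3.
Total painter-days = 13 over 6 days ⇒ peak ≥ ⌈13/6⌉ = 3, so 3 is optimal.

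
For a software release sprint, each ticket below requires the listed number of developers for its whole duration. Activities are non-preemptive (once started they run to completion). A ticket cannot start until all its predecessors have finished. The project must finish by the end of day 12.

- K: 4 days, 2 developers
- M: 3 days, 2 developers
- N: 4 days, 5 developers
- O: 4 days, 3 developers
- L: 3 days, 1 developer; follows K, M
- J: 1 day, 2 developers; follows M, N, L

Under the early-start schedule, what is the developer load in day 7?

1

At early start, day 7 has: L.
Demand: 1 = 1.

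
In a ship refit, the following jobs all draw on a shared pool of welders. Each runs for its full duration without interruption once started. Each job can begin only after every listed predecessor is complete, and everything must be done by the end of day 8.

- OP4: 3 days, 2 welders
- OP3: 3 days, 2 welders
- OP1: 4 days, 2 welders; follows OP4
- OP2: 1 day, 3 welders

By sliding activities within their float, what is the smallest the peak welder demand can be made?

4

Early-start (OP4@1, OP3@1, OP1@4, OP2@1) gives peak 7: d1:7  d2:4  d3:4  d4:2  d5:2  d6:2  d7:2  d8:0.
Shift OP2→8.
Schedule OP4@1, OP3@1, OP1@4, OP2@8: d1:4  d2:4  d3:4  d4:2  d5:2  d6:2  d7:2  d8:3 — peak 4.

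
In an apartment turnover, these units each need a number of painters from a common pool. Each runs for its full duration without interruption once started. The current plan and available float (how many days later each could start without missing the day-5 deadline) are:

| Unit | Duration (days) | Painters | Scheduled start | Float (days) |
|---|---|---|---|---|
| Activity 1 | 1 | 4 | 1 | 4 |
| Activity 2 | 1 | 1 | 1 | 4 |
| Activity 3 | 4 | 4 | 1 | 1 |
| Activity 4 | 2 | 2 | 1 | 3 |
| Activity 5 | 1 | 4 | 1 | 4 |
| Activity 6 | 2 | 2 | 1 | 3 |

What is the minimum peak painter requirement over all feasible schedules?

8

Early-start (Activity 1@1, Activity 2@1, Activity 3@1, Activity 4@1, Activity 5@1, Activity 6@1) gives peak 17: d1:17  d2:8  d3:4  d4:4  d5:0.
Shift Activity 3→2, Activity 5→3, Activity 6→4.
Schedule Activity 1@1, Activity 2@1, Activity 3@2, Activity 4@1, Activity 5@3, Activity 6@4: d1:7  d2:6  d3:8  d4:6  d5:6 — peak 8.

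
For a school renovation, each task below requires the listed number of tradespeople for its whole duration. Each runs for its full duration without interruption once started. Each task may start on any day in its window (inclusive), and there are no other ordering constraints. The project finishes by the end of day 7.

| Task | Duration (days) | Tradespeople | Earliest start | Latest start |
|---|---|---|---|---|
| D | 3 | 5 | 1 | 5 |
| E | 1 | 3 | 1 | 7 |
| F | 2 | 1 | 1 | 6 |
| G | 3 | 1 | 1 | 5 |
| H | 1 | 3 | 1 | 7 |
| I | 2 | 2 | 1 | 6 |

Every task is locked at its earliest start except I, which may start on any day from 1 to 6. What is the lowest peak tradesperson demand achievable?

I@1: d1:15  d2:9  d3:6  d4:0  d5:0  d6:0  d7:0 → peak 15
I@2: d1:13  d2:9  d3:8  d4:0  d5:0  d6:0  d7:0 → peak 13
I@3: d1:13  d2:7  d3:8  d4:2  d5:0  d6:0  d7:0 → peak 13
I@4: d1:13  d2:7  d3:6  d4:2  d5:2  d6:0  d7:0 → peak 13
I@5: d1:13  d2:7  d3:6  d4:0  d5:2  d6:2  d7:0 → peak 13
I@6: d1:13  d2:7  d3:6  d4:0  d5:0  d6:2  d7:2 → peak 13
Best is I@2, peak 13.

13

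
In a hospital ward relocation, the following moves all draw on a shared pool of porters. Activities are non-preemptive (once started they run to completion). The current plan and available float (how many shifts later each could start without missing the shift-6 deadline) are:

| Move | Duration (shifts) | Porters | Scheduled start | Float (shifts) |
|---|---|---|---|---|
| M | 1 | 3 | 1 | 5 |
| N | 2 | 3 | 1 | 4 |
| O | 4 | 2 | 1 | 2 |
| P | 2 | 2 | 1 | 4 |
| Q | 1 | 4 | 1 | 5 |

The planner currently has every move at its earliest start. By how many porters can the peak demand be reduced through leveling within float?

Early-start peak: s1:14  s2:7  s3:2  s4:2  s5:0  s6:0 ⇒ 14.
Leveled (M@1, N@2, O@1, P@4, Q@6): s1:5  s2:5  s3:5  s4:4  s5:2  s6:4 ⇒ 5.
Reduction 14 − 5 = 9.

9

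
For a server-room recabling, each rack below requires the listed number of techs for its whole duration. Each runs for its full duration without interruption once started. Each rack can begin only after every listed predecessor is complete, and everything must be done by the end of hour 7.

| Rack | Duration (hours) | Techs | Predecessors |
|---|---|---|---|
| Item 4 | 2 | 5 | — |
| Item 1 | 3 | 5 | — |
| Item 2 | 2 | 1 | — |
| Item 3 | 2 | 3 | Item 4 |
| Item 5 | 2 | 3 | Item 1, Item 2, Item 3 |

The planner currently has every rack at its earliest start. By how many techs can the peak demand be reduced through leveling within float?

Early-start peak: h1:11  h2:11  h3:8  h4:3  h5:3  h6:3  h7:0 ⇒ 11.
Leveled (Item 4@1, Item 1@3, Item 2@1, Item 3@3, Item 5@6): h1:6  h2:6  h3:8  h4:8  h5:5  h6:3  h7:3 ⇒ 8.
Reduction 11 − 8 = 3.

3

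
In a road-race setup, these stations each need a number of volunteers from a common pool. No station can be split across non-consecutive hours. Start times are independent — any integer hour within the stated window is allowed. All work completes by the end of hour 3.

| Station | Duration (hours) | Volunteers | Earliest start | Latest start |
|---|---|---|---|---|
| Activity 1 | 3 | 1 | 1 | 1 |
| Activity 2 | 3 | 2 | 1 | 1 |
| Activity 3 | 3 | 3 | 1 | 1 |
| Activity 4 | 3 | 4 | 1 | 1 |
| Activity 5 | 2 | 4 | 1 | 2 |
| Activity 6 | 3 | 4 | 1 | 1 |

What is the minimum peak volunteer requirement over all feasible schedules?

18

Schedule Activity 1@1, Activity 2@1, Activity 3@1, Activity 4@1, Activity 5@1, Activity 6@1: h1:18  h2:18  h3:14 — peak 18.
No arrangement of the 2 feasible schedules does better.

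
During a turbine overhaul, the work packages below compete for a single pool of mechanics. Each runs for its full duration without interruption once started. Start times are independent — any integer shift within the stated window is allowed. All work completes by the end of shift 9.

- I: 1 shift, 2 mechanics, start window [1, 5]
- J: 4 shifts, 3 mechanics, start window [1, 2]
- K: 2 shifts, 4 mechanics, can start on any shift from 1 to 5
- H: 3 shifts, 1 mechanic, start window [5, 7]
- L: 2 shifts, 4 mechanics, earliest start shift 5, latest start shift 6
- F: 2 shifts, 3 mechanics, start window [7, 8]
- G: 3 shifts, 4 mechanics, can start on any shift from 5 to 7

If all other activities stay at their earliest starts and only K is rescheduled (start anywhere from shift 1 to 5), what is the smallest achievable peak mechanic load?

9

K@1: s1:9  s2:7  s3:3  s4:3  s5:9  s6:9  s7:8  s8:3  s9:0 → peak 9
K@2: s1:5  s2:7  s3:7  s4:3  s5:9  s6:9  s7:8  s8:3  s9:0 → peak 9
K@3: s1:5  s2:3  s3:7  s4:7  s5:9  s6:9  s7:8  s8:3  s9:0 → peak 9
K@4: s1:5  s2:3  s3:3  s4:7  s5:13  s6:9  s7:8  s8:3  s9:0 → peak 13
K@5: s1:5  s2:3  s3:3  s4:3  s5:13  s6:13  s7:8  s8:3  s9:0 → peak 13
Best is K@1, peak 9.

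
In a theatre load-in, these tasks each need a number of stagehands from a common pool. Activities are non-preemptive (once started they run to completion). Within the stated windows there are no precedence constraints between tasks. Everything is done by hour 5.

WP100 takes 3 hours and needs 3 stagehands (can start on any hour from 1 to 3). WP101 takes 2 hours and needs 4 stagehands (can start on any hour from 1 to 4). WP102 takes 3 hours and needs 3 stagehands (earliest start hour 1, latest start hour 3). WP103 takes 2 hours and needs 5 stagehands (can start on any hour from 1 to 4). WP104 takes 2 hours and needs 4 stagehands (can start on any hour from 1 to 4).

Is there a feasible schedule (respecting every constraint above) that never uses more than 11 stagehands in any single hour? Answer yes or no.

Schedule WP100@1, WP101@1, WP102@1, WP103@4, WP104@3: h1:10  h2:10  h3:10  h4:9  h5:5 — peak 10 ≤ 11.

yes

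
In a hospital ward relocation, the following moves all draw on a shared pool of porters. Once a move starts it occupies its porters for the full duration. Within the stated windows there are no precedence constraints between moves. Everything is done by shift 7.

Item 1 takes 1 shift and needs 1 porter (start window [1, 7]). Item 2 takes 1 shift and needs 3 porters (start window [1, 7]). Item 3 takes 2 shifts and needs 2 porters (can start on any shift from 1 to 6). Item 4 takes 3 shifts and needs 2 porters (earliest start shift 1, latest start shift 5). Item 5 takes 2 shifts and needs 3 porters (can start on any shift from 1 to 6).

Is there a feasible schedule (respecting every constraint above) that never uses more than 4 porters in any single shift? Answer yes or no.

yes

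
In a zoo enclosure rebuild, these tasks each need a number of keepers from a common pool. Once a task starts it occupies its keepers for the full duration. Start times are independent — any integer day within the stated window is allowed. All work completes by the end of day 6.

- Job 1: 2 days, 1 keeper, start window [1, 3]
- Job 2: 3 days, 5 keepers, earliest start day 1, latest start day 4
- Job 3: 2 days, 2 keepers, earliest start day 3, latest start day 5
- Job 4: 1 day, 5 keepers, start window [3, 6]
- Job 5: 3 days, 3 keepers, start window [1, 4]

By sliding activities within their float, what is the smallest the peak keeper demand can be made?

8

Early-start (Job 1@1, Job 2@1, Job 3@3, Job 4@3, Job 5@1) gives peak 15: d1:9  d2:9  d3:15  d4:2  d5:0  d6:0.
Shift Job 4→5, Job 5→4.
Schedule Job 1@1, Job 2@1, Job 3@3, Job 4@5, Job 5@4: d1:6  d2:6  d3:7  d4:5  d5:8  d6:3 — peak 8.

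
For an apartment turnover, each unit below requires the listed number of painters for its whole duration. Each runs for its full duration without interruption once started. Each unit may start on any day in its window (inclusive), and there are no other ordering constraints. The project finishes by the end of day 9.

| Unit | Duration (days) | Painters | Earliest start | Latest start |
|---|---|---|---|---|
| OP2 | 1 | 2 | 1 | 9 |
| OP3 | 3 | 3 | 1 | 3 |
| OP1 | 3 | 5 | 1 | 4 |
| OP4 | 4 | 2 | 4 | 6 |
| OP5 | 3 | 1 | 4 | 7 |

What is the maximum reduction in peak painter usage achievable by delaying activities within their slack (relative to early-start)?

3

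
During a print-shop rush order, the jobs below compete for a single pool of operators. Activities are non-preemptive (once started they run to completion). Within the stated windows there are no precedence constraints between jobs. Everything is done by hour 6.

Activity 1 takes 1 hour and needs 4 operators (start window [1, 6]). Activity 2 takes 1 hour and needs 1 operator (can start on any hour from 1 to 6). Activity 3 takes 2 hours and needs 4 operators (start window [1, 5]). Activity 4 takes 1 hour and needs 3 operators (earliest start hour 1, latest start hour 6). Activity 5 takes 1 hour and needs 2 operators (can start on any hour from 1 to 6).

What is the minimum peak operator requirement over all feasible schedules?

4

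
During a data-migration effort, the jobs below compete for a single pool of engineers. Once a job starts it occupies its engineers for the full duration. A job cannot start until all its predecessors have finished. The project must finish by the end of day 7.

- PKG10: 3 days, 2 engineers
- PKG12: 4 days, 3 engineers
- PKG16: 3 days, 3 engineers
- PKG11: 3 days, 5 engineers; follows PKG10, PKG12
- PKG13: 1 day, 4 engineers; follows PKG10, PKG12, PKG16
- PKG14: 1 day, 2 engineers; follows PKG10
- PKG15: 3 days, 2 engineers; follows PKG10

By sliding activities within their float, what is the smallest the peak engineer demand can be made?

9

Early-start (PKG10@1, PKG12@1, PKG16@1, PKG11@5, PKG13@5, PKG14@4, PKG15@4) gives peak 11: d1:8  d2:8  d3:8  d4:7  d5:11  d6:7  d7:5.
Shift PKG13→7.
Schedule PKG10@1, PKG12@1, PKG16@1, PKG11@5, PKG13@7, PKG14@4, PKG15@4: d1:8  d2:8  d3:8  d4:7  d5:7  d6:7  d7:9 — peak 9.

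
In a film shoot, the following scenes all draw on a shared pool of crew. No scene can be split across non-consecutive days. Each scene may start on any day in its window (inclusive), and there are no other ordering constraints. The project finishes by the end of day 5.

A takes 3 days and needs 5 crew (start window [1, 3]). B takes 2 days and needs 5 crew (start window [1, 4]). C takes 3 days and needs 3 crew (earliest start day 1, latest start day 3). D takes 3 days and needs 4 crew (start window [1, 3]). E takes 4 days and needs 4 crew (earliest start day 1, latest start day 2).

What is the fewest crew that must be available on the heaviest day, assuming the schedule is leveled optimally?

Early-start (A@1, B@1, C@1, D@1, E@1) gives peak 21: d1:21  d2:21  d3:16  d4:4  d5:0.
Shift C→3, D→3.
Schedule A@1, B@1, C@3, D@3, E@1: d1:14  d2:14  d3:16  d4:11  d5:7 — peak 16.

16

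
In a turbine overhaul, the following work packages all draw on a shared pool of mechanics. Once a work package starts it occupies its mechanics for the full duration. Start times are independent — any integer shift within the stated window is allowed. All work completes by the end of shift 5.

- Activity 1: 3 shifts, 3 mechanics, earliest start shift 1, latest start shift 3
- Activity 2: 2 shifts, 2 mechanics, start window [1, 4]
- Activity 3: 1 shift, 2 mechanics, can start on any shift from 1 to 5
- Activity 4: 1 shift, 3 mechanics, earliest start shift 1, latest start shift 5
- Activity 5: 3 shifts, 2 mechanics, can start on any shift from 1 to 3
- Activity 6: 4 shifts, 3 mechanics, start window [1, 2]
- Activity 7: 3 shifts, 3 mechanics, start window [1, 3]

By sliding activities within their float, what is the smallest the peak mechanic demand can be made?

11

Early-start (Activity 1@1, Activity 2@1, Activity 3@1, Activity 4@1, Activity 5@1, Activity 6@1, Activity 7@1) gives peak 18: s1:18  s2:13  s3:11  s4:3  s5:0.
Shift Activity 5→2, Activity 6→2, Activity 7→3.
Schedule Activity 1@1, Activity 2@1, Activity 3@1, Activity 4@1, Activity 5@2, Activity 6@2, Activity 7@3: s1:10  s2:10  s3:11  s4:8  s5:6 — peak 11.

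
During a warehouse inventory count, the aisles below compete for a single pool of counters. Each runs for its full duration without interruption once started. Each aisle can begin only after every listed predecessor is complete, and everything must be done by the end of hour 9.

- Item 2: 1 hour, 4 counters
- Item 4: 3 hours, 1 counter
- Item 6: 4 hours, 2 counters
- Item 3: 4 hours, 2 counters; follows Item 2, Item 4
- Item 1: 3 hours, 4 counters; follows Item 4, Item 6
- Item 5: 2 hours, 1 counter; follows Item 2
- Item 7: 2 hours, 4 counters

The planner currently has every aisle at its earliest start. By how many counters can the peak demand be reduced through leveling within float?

Early-start peak: h1:11  h2:8  h3:4  h4:4  h5:6  h6:6  h7:6  h8:0  h9:0 ⇒ 11.
Leveled (Item 2@1, Item 4@1, Item 6@2, Item 3@6, Item 1@6, Item 5@2, Item 7@4): h1:5  h2:4  h3:4  h4:6  h5:6  h6:6  h7:6  h8:6  h9:2 ⇒ 6.
Reduction 11 − 6 = 5.

5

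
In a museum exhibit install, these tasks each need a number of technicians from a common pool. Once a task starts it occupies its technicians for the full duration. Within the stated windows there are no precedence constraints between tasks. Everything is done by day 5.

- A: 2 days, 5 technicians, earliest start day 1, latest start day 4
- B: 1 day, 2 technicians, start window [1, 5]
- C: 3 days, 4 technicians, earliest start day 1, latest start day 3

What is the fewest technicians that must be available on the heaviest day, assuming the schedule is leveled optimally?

Early-start (A@1, B@1, C@1) gives peak 11: d1:11  d2:9  d3:4  d4:0  d5:0.
Shift B→3, C→3.
Schedule A@1, B@3, C@3: d1:5  d2:5  d3:6  d4:4  d5:4 — peak 6.

6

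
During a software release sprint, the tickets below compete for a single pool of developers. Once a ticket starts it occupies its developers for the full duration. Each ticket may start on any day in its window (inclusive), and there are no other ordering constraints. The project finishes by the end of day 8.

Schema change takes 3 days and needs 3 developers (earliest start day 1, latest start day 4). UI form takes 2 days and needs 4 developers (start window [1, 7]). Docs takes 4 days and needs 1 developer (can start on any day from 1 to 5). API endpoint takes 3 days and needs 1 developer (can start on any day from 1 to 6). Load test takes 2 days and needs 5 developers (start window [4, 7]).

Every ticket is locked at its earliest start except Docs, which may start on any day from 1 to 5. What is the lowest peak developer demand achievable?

Docs@1: d1:9  d2:9  d3:5  d4:6  d5:5  d6:0  d7:0  d8:0 → peak 9
Docs@2: d1:8  d2:9  d3:5  d4:6  d5:6  d6:0  d7:0  d8:0 → peak 9
Docs@3: d1:8  d2:8  d3:5  d4:6  d5:6  d6:1  d7:0  d8:0 → peak 8
Docs@4: d1:8  d2:8  d3:4  d4:6  d5:6  d6:1  d7:1  d8:0 → peak 8
Docs@5: d1:8  d2:8  d3:4  d4:5  d5:6  d6:1  d7:1  d8:1 → peak 8
Best is Docs@3, peak 8.

8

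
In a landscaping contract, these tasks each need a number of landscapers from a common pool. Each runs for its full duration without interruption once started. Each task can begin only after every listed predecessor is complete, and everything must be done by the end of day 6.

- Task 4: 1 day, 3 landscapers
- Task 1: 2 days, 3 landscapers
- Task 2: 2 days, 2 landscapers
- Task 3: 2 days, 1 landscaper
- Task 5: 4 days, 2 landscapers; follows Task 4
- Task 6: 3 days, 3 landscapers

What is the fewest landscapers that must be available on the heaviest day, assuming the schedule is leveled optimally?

Early-start (Task 4@1, Task 1@1, Task 2@1, Task 3@1, Task 5@2, Task 6@1) gives peak 12: d1:12  d2:11  d3:5  d4:2  d5:2  d6:0.
Shift Task 2→2, Task 3→2, Task 5→3, Task 6→4.
Schedule Task 4@1, Task 1@1, Task 2@2, Task 3@2, Task 5@3, Task 6@4: d1:6  d2:6  d3:5  d4:5  d5:5  d6:5 — peak 6.
Total landscaper-days = 32 over 6 days ⇒ peak ≥ ⌈32/6⌉ = 6, so 6 is optimal.

6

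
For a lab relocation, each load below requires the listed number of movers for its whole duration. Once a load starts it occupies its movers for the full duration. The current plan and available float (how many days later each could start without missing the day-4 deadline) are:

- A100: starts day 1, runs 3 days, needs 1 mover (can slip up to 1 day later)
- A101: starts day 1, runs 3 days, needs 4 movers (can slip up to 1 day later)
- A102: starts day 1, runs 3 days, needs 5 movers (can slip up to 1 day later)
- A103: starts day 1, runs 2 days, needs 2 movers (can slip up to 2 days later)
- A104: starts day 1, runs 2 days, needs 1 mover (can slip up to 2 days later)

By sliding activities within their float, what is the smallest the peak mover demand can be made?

Early-start (A100@1, A101@1, A102@1, A103@1, A104@1) gives peak 13: d1:13  d2:13  d3:10  d4:0.
Shift A104→3.
Schedule A100@1, A101@1, A102@1, A103@1, A104@3: d1:12  d2:12  d3:11  d4:1 — peak 12.

12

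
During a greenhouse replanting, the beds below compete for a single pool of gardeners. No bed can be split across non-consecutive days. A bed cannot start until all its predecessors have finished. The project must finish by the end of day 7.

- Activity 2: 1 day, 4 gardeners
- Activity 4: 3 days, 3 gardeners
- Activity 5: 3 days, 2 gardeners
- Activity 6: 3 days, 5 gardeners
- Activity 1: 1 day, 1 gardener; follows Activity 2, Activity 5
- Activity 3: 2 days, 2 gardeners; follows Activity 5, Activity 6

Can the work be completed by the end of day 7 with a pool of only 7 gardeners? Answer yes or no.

yes

Schedule Activity 2@1, Activity 4@5, Activity 5@1, Activity 6@2, Activity 1@4, Activity 3@5: d1:6  d2:7  d3:7  d4:6  d5:5  d6:5  d7:3 — peak 7 ≤ 7.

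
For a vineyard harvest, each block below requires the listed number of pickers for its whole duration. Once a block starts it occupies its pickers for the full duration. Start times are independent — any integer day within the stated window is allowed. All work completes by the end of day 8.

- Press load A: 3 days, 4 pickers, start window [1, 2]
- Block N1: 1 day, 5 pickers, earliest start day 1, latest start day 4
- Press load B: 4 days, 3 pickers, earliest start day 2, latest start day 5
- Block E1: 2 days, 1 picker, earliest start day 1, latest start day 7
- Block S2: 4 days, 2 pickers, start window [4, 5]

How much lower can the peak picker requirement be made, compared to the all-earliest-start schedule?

5

Early-start peak: d1:10  d2:8  d3:7  d4:5  d5:5  d6:2  d7:2  d8:0 ⇒ 10.
Leveled (Press load A@1, Block N1@4, Press load B@5, Block E1@1, Block S2@5): d1:5  d2:5  d3:4  d4:5  d5:5  d6:5  d7:5  d8:5 ⇒ 5.
Reduction 10 − 5 = 5.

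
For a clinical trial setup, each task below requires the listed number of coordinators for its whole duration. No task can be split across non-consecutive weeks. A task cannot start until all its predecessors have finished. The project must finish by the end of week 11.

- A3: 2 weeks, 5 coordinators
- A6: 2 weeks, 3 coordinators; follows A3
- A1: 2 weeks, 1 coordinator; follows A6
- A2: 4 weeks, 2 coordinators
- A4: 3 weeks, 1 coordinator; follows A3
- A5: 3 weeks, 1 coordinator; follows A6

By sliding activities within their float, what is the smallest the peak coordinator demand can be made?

Early-start (A3@1, A6@3, A1@5, A2@1, A4@3, A5@5) gives peak 7: w1:7  w2:7  w3:6  w4:6  w5:3  w6:2  w7:1  w8:0  w9:0  w10:0  w11:0.
Shift A2→3, A4→5.
Schedule A3@1, A6@3, A1@5, A2@3, A4@5, A5@5: w1:5  w2:5  w3:5  w4:5  w5:5  w6:5  w7:2  w8:0  w9:0  w10:0  w11:0 — peak 5.

5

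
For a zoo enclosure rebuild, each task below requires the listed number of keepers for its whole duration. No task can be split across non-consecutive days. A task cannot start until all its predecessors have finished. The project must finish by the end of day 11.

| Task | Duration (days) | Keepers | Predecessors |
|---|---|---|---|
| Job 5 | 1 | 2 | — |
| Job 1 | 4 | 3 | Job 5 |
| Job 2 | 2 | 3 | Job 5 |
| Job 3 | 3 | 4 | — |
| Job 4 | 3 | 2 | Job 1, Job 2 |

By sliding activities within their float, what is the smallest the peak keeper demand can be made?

Early-start (Job 5@1, Job 1@2, Job 2@2, Job 3@1, Job 4@6) gives peak 10: d1:6  d2:10  d3:10  d4:3  d5:3  d6:2  d7:2  d8:2  d9:0  d10:0  d11:0.
Shift Job 3→6.
Schedule Job 5@1, Job 1@2, Job 2@2, Job 3@6, Job 4@6: d1:2  d2:6  d3:6  d4:3  d5:3  d6:6  d7:6  d8:6  d9:0  d10:0  d11:0 — peak 6.

6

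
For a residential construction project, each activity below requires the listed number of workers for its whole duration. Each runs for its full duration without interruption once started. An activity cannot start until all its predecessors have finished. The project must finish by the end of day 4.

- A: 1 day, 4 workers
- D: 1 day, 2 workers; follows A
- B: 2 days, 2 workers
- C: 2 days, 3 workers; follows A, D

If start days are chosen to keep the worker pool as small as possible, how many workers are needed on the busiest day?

5

Early-start (A@1, D@2, B@1, C@3) gives peak 6: d1:6  d2:4  d3:3  d4:3.
Shift B→2.
Schedule A@1, D@2, B@2, C@3: d1:4  d2:4  d3:5  d4:3 — peak 5.
No arrangement of the 3 feasible schedules does better.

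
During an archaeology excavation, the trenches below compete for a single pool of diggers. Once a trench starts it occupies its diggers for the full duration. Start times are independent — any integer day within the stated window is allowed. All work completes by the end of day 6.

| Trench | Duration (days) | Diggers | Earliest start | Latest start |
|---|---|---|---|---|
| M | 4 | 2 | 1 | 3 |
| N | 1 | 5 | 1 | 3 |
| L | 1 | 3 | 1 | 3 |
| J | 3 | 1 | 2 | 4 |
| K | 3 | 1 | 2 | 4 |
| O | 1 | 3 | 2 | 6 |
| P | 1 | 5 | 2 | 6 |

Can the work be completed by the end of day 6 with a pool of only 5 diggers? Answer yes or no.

no

The minimum achievable peak is 6; 5 < 6, so no feasible schedule stays within the cap.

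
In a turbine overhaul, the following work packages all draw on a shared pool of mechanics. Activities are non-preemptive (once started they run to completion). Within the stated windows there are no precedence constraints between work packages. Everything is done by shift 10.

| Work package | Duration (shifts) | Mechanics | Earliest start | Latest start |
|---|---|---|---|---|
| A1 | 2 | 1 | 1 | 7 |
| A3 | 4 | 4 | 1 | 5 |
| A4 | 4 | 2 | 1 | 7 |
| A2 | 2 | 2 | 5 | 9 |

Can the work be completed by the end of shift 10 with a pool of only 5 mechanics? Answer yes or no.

Schedule A1@1, A3@3, A4@7, A2@7: s1:1  s2:1  s3:4  s4:4  s5:4  s6:4  s7:4  s8:4  s9:2  s10:2 — peak 4 ≤ 5.

yes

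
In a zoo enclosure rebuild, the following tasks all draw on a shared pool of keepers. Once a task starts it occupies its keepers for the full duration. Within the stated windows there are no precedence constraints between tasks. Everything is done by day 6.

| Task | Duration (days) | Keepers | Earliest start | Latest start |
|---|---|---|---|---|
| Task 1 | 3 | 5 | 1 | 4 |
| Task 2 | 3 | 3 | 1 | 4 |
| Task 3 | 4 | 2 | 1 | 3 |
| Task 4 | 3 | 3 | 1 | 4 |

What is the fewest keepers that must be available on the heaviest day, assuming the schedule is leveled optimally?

Early-start (Task 1@1, Task 2@1, Task 3@1, Task 4@1) gives peak 13: d1:13  d2:13  d3:13  d4:2  d5:0  d6:0.
Shift Task 2→4, Task 4→4.
Schedule Task 1@1, Task 2@4, Task 3@1, Task 4@4: d1:7  d2:7  d3:7  d4:8  d5:6  d6:6 — peak 8.

8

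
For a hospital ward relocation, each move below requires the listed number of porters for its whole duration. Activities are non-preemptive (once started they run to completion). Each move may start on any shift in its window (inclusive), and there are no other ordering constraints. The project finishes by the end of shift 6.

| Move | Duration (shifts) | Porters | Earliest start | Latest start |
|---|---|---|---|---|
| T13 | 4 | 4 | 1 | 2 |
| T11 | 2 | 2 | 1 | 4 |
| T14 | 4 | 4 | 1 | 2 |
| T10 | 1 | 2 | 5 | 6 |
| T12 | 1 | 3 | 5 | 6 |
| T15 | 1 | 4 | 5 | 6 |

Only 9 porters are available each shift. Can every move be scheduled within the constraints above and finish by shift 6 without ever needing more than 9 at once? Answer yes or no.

The minimum achievable peak is 10; 9 < 10, so no feasible schedule stays within the cap.

no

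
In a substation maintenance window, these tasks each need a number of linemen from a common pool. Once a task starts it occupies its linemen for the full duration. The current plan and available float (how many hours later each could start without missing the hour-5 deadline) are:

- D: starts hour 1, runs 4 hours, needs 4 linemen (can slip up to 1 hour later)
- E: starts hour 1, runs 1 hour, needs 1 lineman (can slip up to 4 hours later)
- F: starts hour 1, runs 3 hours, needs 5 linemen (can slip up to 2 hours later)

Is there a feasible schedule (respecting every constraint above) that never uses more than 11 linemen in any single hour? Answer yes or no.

yes

Schedule D@1, E@1, F@2: h1:5  h2:9  h3:9  h4:9  h5:0 — peak 9 ≤ 11.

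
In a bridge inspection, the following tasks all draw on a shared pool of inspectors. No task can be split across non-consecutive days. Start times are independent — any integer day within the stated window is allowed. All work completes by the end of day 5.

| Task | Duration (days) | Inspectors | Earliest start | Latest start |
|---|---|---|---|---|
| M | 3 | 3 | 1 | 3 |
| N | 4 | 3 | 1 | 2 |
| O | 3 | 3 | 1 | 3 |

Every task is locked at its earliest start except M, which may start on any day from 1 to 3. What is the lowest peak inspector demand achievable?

9

M@1: d1:9  d2:9  d3:9  d4:3  d5:0 → peak 9
M@2: d1:6  d2:9  d3:9  d4:6  d5:0 → peak 9
M@3: d1:6  d2:6  d3:9  d4:6  d5:3 → peak 9
Best is M@1, peak 9.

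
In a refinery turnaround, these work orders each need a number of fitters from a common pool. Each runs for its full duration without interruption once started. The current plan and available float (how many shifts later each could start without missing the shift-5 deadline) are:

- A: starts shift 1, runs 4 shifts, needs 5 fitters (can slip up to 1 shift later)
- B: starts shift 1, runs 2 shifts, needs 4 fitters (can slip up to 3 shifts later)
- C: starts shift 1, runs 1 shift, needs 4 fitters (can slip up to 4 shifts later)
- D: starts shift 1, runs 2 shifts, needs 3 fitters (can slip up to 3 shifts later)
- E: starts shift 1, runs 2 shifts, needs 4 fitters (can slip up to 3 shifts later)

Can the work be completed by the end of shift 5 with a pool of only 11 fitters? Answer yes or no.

no

The minimum achievable peak is 12; 11 < 12, so no feasible schedule stays within the cap.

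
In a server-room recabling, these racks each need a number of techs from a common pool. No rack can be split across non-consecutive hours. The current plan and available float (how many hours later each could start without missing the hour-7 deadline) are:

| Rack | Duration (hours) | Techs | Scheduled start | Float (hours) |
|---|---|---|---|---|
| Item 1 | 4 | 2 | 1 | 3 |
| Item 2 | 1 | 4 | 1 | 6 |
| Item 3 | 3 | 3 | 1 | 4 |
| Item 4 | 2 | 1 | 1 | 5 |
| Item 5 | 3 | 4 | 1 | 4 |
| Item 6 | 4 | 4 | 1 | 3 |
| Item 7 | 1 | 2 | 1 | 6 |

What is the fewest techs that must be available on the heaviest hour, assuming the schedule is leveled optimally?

9

Early-start (Item 1@1, Item 2@1, Item 3@1, Item 4@1, Item 5@1, Item 6@1, Item 7@1) gives peak 20: h1:20  h2:14  h3:13  h4:6  h5:0  h6:0  h7:0.
Shift Item 4→2, Item 5→5, Item 6→4, Item 7→2.
Schedule Item 1@1, Item 2@1, Item 3@1, Item 4@2, Item 5@5, Item 6@4, Item 7@2: h1:9  h2:8  h3:6  h4:6  h5:8  h6:8  h7:8 — peak 9.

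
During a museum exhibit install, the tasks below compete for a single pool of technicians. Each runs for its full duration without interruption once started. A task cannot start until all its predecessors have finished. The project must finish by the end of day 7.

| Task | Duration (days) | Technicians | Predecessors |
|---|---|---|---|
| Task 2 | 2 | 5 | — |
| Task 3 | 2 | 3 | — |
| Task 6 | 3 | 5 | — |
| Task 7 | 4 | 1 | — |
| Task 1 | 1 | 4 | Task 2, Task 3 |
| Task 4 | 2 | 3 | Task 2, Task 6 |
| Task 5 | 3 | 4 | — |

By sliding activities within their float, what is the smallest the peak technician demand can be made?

9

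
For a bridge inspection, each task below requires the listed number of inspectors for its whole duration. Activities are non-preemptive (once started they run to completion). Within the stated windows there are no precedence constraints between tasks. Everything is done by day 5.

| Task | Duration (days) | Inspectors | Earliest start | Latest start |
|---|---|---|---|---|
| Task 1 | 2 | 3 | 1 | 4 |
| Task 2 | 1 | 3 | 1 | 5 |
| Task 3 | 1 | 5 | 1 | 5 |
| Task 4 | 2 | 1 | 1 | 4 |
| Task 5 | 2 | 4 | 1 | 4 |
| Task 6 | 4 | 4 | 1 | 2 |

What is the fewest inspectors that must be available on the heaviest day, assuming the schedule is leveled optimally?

8

Early-start (Task 1@1, Task 2@1, Task 3@1, Task 4@1, Task 5@1, Task 6@1) gives peak 20: d1:20  d2:12  d3:4  d4:4  d5:0.
Shift Task 2→3, Task 4→2, Task 5→4, Task 6→2.
Schedule Task 1@1, Task 2@3, Task 3@1, Task 4@2, Task 5@4, Task 6@2: d1:8  d2:8  d3:8  d4:8  d5:8 — peak 8.
Total inspector-days = 40 over 5 days ⇒ peak ≥ ⌈40/5⌉ = 8, so 8 is optimal.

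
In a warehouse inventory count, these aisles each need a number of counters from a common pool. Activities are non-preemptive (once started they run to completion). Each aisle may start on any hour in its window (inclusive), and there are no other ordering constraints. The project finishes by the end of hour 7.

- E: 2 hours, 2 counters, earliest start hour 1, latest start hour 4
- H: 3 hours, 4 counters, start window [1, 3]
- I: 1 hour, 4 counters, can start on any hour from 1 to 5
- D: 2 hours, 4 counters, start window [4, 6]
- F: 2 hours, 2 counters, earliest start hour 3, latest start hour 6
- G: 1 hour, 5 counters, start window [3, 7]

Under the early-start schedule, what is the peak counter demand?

Early-start schedule: E@1, H@1, I@1, D@4, F@3, G@3.
Load per hour: hour 1: 10, hour 2: 6, hour 3: 11, hour 4: 6, hour 5: 4, hour 6: 0, hour 7: 0.
Peak is 11.

11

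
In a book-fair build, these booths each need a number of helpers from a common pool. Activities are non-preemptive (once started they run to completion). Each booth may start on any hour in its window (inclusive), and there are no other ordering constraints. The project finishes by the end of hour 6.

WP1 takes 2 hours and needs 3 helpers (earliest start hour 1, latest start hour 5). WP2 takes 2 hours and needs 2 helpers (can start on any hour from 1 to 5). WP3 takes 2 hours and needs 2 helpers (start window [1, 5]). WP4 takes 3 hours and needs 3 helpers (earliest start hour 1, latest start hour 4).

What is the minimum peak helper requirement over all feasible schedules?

5

Early-start (WP1@1, WP2@1, WP3@1, WP4@1) gives peak 10: h1:10  h2:10  h3:3  h4:0  h5:0  h6:0.
Shift WP3→3, WP4→3.
Schedule WP1@1, WP2@1, WP3@3, WP4@3: h1:5  h2:5  h3:5  h4:5  h5:3  h6:0 — peak 5.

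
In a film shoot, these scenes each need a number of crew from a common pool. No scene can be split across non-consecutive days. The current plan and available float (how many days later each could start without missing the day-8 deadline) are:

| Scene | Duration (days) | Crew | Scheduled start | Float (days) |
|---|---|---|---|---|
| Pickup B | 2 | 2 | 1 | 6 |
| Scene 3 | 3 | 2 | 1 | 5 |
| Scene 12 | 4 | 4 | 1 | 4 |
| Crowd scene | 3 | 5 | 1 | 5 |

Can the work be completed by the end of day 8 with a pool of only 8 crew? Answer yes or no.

Schedule Pickup B@1, Scene 3@3, Scene 12@1, Crowd scene@6: d1:6  d2:6  d3:6  d4:6  d5:2  d6:5  d7:5  d8:5 — peak 6 ≤ 8.

yes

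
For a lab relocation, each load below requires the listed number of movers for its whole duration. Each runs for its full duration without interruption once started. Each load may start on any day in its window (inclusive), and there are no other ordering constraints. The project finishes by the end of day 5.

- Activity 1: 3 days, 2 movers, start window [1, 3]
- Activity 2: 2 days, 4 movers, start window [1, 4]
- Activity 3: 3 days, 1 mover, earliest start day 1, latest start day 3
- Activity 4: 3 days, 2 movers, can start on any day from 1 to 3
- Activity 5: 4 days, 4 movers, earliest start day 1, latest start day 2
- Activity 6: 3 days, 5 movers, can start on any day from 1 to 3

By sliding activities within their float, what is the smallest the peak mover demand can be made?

Early-start (Activity 1@1, Activity 2@1, Activity 3@1, Activity 4@1, Activity 5@1, Activity 6@1) gives peak 18: d1:18  d2:18  d3:14  d4:4  d5:0.
Shift Activity 6→3.
Schedule Activity 1@1, Activity 2@1, Activity 3@1, Activity 4@1, Activity 5@1, Activity 6@3: d1:13  d2:13  d3:14  d4:9  d5:5 — peak 14.

14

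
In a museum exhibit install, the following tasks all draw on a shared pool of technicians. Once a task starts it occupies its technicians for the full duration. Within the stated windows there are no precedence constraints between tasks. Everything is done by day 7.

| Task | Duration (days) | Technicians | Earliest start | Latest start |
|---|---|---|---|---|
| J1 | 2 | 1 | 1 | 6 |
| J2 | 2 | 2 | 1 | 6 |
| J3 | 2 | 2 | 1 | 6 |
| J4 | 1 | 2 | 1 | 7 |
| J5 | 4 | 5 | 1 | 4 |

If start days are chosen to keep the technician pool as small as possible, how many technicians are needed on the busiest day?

Early-start (J1@1, J2@1, J3@1, J4@1, J5@1) gives peak 12: d1:12  d2:10  d3:5  d4:5  d5:0  d6:0  d7:0.
Shift J4→3, J5→4.
Schedule J1@1, J2@1, J3@1, J4@3, J5@4: d1:5  d2:5  d3:2  d4:5  d5:5  d6:5  d7:5 — peak 5.
Total technician-days = 32 over 7 days ⇒ peak ≥ ⌈32/7⌉ = 5, so 5 is optimal.

5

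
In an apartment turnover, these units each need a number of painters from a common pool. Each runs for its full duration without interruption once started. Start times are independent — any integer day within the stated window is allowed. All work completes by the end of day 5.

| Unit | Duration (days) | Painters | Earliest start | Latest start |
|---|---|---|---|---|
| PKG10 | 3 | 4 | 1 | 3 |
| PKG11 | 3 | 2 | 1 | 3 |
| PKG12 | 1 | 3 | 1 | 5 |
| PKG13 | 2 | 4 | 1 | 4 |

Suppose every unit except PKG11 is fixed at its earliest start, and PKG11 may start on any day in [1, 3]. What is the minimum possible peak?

11

PKG11@1: d1:13  d2:10  d3:6  d4:0  d5:0 → peak 13
PKG11@2: d1:11  d2:10  d3:6  d4:2  d5:0 → peak 11
PKG11@3: d1:11  d2:8  d3:6  d4:2  d5:2 → peak 11
Best is PKG11@2, peak 11.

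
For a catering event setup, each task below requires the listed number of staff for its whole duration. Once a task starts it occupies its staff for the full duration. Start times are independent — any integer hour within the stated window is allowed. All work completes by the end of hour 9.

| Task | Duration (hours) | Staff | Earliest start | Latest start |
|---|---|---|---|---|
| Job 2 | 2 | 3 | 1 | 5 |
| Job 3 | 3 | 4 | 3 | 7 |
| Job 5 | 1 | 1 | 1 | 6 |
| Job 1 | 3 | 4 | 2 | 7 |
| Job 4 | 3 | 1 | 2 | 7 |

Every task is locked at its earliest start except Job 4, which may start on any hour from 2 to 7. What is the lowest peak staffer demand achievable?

8

Job 4@2: h1:4  h2:8  h3:9  h4:9  h5:4  h6:0  h7:0  h8:0  h9:0 → peak 9
Job 4@3: h1:4  h2:7  h3:9  h4:9  h5:5  h6:0  h7:0  h8:0  h9:0 → peak 9
Job 4@4: h1:4  h2:7  h3:8  h4:9  h5:5  h6:1  h7:0  h8:0  h9:0 → peak 9
Job 4@5: h1:4  h2:7  h3:8  h4:8  h5:5  h6:1  h7:1  h8:0  h9:0 → peak 8
Job 4@6: h1:4  h2:7  h3:8  h4:8  h5:4  h6:1  h7:1  h8:1  h9:0 → peak 8
Job 4@7: h1:4  h2:7  h3:8  h4:8  h5:4  h6:0  h7:1  h8:1  h9:1 → peak 8
Best is Job 4@5, peak 8.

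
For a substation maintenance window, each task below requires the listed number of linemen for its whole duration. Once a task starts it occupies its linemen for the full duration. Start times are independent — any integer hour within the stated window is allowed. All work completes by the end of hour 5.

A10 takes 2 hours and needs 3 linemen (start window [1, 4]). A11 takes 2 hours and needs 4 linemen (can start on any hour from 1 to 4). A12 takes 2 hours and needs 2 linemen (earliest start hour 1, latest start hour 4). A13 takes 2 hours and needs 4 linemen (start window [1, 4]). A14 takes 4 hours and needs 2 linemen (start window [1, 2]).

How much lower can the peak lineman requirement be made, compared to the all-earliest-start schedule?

Early-start peak: h1:15  h2:15  h3:2  h4:2  h5:0 ⇒ 15.
Leveled (A10@1, A11@1, A12@3, A13@3, A14@1): h1:9  h2:9  h3:8  h4:8  h5:0 ⇒ 9.
Reduction 15 − 9 = 6.

6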